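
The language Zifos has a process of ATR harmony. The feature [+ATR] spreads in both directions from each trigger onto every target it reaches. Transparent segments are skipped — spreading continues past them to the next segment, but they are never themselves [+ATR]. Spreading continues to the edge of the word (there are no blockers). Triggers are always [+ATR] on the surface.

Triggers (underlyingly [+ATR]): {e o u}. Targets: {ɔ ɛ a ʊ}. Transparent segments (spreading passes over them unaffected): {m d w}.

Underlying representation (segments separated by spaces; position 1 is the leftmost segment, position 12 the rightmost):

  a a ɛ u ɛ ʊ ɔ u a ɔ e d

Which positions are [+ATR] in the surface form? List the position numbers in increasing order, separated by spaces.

1 2 3 4 5 6 7 8 9 10 11

From /u/ at 4 rightward: 5 /ɛ/ → [+ATR]; 6 /ʊ/ → [+ATR]; 7 /ɔ/ → [+ATR]; 8 /u/ is itself a trigger — this domain ends here.
From /u/ at 4 leftward: 3 /ɛ/ → [+ATR]; 2 /a/ → [+ATR]; 1 /a/ → [+ATR]; word edge.
From /u/ at 8 rightward: 9 /a/ → [+ATR]; 10 /ɔ/ → [+ATR]; 11 /e/ is itself a trigger — this domain ends here.
From /u/ at 8 leftward: 7 /ɔ/ → [+ATR]; 6 /ʊ/ → [+ATR]; 5 /ɛ/ → [+ATR]; 4 /u/ is itself a trigger — this domain ends here.
From /e/ at 11 rightward: 12 /d/ transparent; word edge.
From /e/ at 11 leftward: 10 /ɔ/ → [+ATR]; 9 /a/ → [+ATR]; 8 /u/ is itself a trigger — this domain ends here.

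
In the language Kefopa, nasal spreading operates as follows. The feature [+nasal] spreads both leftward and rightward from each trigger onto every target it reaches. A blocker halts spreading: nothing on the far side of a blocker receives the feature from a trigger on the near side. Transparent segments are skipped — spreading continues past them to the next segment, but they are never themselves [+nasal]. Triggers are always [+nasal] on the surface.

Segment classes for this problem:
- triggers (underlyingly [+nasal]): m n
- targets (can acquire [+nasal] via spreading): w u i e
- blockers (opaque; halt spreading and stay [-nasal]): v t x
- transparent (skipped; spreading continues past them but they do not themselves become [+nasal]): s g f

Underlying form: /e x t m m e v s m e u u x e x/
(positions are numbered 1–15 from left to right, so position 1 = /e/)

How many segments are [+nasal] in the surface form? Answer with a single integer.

7

From /m/ at 4 rightward: 5 /m/ is itself a trigger — this domain ends here.
From /m/ at 4 leftward: 3 /t/ blocks.
From /m/ at 5 rightward: 6 /e/ → [+nasal]; 7 /v/ blocks.
From /m/ at 5 leftward: 4 /m/ is itself a trigger — this domain ends here.
From /m/ at 9 rightward: 10 /e/ → [+nasal]; 11 /u/ → [+nasal]; 12 /u/ → [+nasal]; 13 /x/ blocks.
From /m/ at 9 leftward: 8 /s/ transparent; 7 /v/ blocks.
Targets with no active source: positions 1 14 stay [-nasal].
[+nasal] positions on the surface: 4 5 6 9 10 11 12.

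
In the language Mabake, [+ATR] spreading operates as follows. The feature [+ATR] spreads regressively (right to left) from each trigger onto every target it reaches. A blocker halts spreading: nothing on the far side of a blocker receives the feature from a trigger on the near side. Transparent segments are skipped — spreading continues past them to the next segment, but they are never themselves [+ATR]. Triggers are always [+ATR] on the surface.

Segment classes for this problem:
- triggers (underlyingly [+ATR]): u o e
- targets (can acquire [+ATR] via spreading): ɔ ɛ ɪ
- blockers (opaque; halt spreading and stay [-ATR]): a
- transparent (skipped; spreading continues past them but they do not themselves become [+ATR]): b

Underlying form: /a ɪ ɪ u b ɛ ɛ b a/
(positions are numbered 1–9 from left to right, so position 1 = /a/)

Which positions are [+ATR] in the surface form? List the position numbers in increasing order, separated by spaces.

From /u/ at 4 leftward: 3 /ɪ/ → [+ATR]; 2 /ɪ/ → [+ATR]; 1 /a/ blocks.
Targets with no active source: positions 6 7 stay [-ATR].

2 3 4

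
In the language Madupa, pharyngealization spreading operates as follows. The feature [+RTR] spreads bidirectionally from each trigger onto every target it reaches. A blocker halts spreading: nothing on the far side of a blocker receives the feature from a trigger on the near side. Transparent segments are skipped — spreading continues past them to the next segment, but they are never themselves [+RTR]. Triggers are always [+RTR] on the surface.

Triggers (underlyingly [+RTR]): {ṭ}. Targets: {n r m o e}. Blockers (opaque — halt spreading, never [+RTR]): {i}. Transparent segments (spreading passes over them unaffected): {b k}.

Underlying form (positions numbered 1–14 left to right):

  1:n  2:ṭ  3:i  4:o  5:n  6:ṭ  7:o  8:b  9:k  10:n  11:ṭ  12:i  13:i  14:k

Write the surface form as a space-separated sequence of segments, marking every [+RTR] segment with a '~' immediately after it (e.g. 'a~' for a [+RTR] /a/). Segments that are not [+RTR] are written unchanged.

From /ṭ/ at 2 rightward: 3 /i/ blocks.
From /ṭ/ at 2 leftward: 1 /n/ → [+RTR]; word edge.
From /ṭ/ at 6 rightward: 7 /o/ → [+RTR]; 8 /b/ transparent; 9 /k/ transparent; 10 /n/ → [+RTR]; 11 /ṭ/ is itself a trigger — this domain ends here.
From /ṭ/ at 6 leftward: 5 /n/ → [+RTR]; 4 /o/ → [+RTR]; 3 /i/ blocks.
From /ṭ/ at 11 rightward: 12 /i/ blocks.
From /ṭ/ at 11 leftward: 10 /n/ → [+RTR]; 9 /k/ transparent; 8 /b/ transparent; 7 /o/ → [+RTR]; 6 /ṭ/ is itself a trigger — this domain ends here.
[+RTR] positions on the surface: 1 2 4 5 6 7 10 11.

n~ ṭ~ i o~ n~ ṭ~ o~ b k n~ ṭ~ i i k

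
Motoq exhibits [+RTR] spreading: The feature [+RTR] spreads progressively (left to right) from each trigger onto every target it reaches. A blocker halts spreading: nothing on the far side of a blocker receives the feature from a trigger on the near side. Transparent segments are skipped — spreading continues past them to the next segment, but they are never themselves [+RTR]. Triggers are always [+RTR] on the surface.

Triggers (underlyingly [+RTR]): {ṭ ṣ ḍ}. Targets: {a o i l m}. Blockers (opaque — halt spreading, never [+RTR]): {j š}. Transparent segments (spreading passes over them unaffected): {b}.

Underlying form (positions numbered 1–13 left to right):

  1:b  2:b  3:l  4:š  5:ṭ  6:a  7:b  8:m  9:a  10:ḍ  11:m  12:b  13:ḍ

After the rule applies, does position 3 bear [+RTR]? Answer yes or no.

From /ṭ/ at 5 rightward: 6 /a/ → [+RTR]; 7 /b/ transparent; 8 /m/ → [+RTR]; 9 /a/ → [+RTR]; 10 /ḍ/ is itself a trigger — this domain ends here.
From /ḍ/ at 10 rightward: 11 /m/ → [+RTR]; 12 /b/ transparent; 13 /ḍ/ is itself a trigger — this domain ends here.
From /ḍ/ at 13 rightward: word edge.
Target with no active source: position 3 stays [-emphatic].
[+RTR] positions on the surface: 5 6 8 9 10 11 13.

no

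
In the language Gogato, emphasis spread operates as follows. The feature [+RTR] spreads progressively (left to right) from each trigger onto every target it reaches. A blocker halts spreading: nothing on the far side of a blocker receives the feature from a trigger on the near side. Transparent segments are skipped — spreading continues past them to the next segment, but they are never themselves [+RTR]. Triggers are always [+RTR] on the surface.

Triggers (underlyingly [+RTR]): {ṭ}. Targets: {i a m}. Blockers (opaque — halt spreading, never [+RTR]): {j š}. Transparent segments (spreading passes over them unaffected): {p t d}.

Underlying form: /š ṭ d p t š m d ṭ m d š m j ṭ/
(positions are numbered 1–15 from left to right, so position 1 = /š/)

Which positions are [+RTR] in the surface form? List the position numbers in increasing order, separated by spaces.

From /ṭ/ at 2 rightward: 3 /d/ transparent; 4 /p/ transparent; 5 /t/ transparent; 6 /š/ blocks.
From /ṭ/ at 9 rightward: 10 /m/ → [+RTR]; 11 /d/ transparent; 12 /š/ blocks.
From /ṭ/ at 15 rightward: word edge.
Targets with no active source: positions 7 13 stay [-emphatic].

2 9 10 15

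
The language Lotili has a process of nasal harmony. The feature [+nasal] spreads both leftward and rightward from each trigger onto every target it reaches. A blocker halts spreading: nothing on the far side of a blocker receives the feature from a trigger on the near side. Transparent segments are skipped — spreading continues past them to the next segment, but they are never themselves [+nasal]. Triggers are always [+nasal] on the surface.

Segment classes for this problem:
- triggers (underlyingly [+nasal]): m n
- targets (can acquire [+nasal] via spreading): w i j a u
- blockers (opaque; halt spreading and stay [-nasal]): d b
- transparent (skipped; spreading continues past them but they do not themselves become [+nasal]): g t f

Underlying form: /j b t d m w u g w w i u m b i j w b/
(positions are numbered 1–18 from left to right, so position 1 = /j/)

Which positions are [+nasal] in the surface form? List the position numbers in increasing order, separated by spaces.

5 6 7 9 10 11 12 13

From /m/ at 5 rightward: 6 /w/ → [+nasal]; 7 /u/ → [+nasal]; 8 /g/ transparent; 9 /w/ → [+nasal]; 10 /w/ → [+nasal]; 11 /i/ → [+nasal]; 12 /u/ → [+nasal]; 13 /m/ is itself a trigger — this domain ends here.
From /m/ at 5 leftward: 4 /d/ blocks.
From /m/ at 13 rightward: 14 /b/ blocks.
From /m/ at 13 leftward: 12 /u/ → [+nasal]; 11 /i/ → [+nasal]; 10 /w/ → [+nasal]; 9 /w/ → [+nasal]; 8 /g/ transparent; 7 /u/ → [+nasal]; 6 /w/ → [+nasal]; 5 /m/ is itself a trigger — this domain ends here.
Targets with no active source: positions 1 15 16 17 stay [-nasal].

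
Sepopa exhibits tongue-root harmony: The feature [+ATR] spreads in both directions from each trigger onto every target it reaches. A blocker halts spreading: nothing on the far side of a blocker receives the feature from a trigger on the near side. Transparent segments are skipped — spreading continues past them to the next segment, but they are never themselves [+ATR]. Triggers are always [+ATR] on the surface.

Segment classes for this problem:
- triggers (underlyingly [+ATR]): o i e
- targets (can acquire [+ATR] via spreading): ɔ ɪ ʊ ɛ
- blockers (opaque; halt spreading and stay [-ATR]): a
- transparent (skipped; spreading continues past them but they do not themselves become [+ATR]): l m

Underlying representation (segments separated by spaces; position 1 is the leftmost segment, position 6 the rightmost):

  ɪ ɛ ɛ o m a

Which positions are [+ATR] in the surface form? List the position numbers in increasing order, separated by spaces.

From /o/ at 4 rightward: 5 /m/ transparent; 6 /a/ blocks.
From /o/ at 4 leftward: 3 /ɛ/ → [+ATR]; 2 /ɛ/ → [+ATR]; 1 /ɪ/ → [+ATR]; word edge.

1 2 3 4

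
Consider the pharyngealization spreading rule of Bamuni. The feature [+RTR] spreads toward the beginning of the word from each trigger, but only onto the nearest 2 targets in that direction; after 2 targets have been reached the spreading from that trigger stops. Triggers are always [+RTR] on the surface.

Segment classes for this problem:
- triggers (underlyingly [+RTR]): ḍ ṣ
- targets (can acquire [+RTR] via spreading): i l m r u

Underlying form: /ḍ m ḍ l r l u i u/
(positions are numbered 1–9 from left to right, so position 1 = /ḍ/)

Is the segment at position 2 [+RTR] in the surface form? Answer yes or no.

yes

From /ḍ/ at 1 leftward: word edge.
From /ḍ/ at 3 leftward: 2 /m/ → [+RTR]; 1 /ḍ/ is itself a trigger — this domain ends here.
Targets with no active source: positions 4 5 6 7 8 9 stay [-emphatic].
[+RTR] positions on the surface: 1 2 3.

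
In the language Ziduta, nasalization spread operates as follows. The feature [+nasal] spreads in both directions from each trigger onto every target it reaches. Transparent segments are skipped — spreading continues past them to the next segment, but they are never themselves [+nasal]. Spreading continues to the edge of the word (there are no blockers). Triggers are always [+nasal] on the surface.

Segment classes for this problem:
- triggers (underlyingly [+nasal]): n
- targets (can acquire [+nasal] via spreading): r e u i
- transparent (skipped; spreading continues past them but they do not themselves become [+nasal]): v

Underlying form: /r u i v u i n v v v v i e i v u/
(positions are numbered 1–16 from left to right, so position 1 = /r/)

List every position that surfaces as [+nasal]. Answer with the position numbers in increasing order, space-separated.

From /n/ at 7 rightward: 8 /v/ transparent; 9 /v/ transparent; 10 /v/ transparent; 11 /v/ transparent; 12 /i/ → [+nasal]; 13 /e/ → [+nasal]; 14 /i/ → [+nasal]; 15 /v/ transparent; 16 /u/ → [+nasal]; word edge.
From /n/ at 7 leftward: 6 /i/ → [+nasal]; 5 /u/ → [+nasal]; 4 /v/ transparent; 3 /i/ → [+nasal]; 2 /u/ → [+nasal]; 1 /r/ → [+nasal]; word edge.

1 2 3 5 6 7 12 13 14 16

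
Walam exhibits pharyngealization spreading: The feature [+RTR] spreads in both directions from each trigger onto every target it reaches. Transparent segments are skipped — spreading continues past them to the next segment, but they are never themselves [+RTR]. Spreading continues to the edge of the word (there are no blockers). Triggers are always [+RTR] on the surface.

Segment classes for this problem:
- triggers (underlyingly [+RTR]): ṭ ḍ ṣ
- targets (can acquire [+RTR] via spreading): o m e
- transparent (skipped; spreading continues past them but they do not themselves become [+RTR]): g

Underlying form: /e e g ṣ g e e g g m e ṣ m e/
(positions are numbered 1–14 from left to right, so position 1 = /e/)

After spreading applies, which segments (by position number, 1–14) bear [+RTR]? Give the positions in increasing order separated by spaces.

1 2 4 6 7 10 11 12 13 14

From /ṣ/ at 4 rightward: 5 /g/ transparent; 6 /e/ → [+RTR]; 7 /e/ → [+RTR]; 8 /g/ transparent; 9 /g/ transparent; 10 /m/ → [+RTR]; 11 /e/ → [+RTR]; 12 /ṣ/ is itself a trigger — this domain ends here.
From /ṣ/ at 4 leftward: 3 /g/ transparent; 2 /e/ → [+RTR]; 1 /e/ → [+RTR]; word edge.
From /ṣ/ at 12 rightward: 13 /m/ → [+RTR]; 14 /e/ → [+RTR]; word edge.
From /ṣ/ at 12 leftward: 11 /e/ → [+RTR]; 10 /m/ → [+RTR]; 9 /g/ transparent; 8 /g/ transparent; 7 /e/ → [+RTR]; 6 /e/ → [+RTR]; 5 /g/ transparent; 4 /ṣ/ is itself a trigger — this domain ends here.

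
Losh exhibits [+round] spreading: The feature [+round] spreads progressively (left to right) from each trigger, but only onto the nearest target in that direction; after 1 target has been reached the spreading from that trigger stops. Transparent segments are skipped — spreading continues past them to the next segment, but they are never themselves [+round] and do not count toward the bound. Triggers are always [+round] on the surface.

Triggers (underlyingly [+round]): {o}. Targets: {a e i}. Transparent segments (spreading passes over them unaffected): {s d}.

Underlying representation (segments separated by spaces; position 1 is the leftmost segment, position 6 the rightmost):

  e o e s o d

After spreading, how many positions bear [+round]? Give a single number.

3

From /o/ at 2 rightward: 3 /e/ → [+round]; bound reached.
From /o/ at 5 rightward: 6 /d/ transparent; word edge.
Target with no active source: position 1 stays [-round].
[+round] positions on the surface: 2 3 5.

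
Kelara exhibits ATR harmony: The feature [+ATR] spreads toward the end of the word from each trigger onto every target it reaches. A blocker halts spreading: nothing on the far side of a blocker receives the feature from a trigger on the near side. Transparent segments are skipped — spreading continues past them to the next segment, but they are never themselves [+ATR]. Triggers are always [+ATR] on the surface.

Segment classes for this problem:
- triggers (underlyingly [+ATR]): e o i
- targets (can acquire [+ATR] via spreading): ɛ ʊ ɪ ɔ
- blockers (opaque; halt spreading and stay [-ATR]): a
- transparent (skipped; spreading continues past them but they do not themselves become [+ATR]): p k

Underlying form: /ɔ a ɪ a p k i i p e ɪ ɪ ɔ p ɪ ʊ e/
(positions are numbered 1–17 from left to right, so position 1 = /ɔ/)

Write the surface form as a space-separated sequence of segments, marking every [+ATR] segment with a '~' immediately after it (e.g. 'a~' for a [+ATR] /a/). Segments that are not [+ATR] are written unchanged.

ɔ a ɪ a p k i~ i~ p e~ ɪ~ ɪ~ ɔ~ p ɪ~ ʊ~ e~

From /i/ at 7 rightward: 8 /i/ is itself a trigger — this domain ends here.
From /i/ at 8 rightward: 9 /p/ transparent; 10 /e/ is itself a trigger — this domain ends here.
From /e/ at 10 rightward: 11 /ɪ/ → [+ATR]; 12 /ɪ/ → [+ATR]; 13 /ɔ/ → [+ATR]; 14 /p/ transparent; 15 /ɪ/ → [+ATR]; 16 /ʊ/ → [+ATR]; 17 /e/ is itself a trigger — this domain ends here.
From /e/ at 17 rightward: word edge.
Targets with no active source: positions 1 3 stay [-ATR].
[+ATR] positions on the surface: 7 8 10 11 12 13 15 16 17.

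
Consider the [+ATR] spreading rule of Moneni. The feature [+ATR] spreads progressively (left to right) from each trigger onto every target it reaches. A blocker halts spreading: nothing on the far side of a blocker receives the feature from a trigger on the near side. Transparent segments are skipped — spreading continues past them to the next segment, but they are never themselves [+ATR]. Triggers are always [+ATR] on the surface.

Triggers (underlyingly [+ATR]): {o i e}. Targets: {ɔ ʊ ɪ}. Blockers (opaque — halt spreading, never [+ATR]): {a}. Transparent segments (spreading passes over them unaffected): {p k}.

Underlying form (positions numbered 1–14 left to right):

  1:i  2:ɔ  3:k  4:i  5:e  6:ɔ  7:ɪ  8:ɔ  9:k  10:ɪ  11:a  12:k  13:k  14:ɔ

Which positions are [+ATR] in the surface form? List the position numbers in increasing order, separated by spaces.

From /i/ at 1 rightward: 2 /ɔ/ → [+ATR]; 3 /k/ transparent; 4 /i/ is itself a trigger — this domain ends here.
From /i/ at 4 rightward: 5 /e/ is itself a trigger — this domain ends here.
From /e/ at 5 rightward: 6 /ɔ/ → [+ATR]; 7 /ɪ/ → [+ATR]; 8 /ɔ/ → [+ATR]; 9 /k/ transparent; 10 /ɪ/ → [+ATR]; 11 /a/ blocks.
Target with no active source: position 14 stays [-ATR].

1 2 4 5 6 7 8 10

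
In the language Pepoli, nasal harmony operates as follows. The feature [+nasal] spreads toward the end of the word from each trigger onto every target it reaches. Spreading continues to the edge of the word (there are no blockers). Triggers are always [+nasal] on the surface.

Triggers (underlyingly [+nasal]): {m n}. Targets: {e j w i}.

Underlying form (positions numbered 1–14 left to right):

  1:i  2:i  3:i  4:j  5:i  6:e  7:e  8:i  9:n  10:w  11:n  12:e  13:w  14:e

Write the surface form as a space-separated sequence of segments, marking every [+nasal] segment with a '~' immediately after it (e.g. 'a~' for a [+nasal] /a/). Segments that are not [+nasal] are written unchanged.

From /n/ at 9 rightward: 10 /w/ → [+nasal]; 11 /n/ is itself a trigger — this domain ends here.
From /n/ at 11 rightward: 12 /e/ → [+nasal]; 13 /w/ → [+nasal]; 14 /e/ → [+nasal]; word edge.
Targets with no active source: positions 1 2 3 4 5 6 7 8 stay [-nasal].
[+nasal] positions on the surface: 9 10 11 12 13 14.

i i i j i e e i n~ w~ n~ e~ w~ e~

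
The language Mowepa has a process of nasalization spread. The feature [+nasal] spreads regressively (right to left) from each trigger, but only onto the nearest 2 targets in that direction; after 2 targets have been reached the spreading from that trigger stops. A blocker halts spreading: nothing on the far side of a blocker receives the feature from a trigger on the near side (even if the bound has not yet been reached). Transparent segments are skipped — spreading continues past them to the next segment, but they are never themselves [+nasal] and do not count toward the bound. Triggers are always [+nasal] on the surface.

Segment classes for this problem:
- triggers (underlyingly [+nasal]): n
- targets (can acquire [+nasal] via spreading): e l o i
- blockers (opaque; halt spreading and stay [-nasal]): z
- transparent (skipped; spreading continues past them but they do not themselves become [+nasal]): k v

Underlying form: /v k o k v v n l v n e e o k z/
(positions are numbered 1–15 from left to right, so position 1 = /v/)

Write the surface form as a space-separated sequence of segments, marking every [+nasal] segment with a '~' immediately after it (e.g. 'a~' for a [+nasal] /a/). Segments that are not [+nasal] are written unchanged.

From /n/ at 7 leftward: 6 /v/ transparent; 5 /v/ transparent; 4 /k/ transparent; 3 /o/ → [+nasal]; 2 /k/ transparent; 1 /v/ transparent; word edge.
From /n/ at 10 leftward: 9 /v/ transparent; 8 /l/ → [+nasal]; 7 /n/ is itself a trigger — this domain ends here.
Targets with no active source: positions 11 12 13 stay [-nasal].
[+nasal] positions on the surface: 3 7 8 10.

v k o~ k v v n~ l~ v n~ e e o k z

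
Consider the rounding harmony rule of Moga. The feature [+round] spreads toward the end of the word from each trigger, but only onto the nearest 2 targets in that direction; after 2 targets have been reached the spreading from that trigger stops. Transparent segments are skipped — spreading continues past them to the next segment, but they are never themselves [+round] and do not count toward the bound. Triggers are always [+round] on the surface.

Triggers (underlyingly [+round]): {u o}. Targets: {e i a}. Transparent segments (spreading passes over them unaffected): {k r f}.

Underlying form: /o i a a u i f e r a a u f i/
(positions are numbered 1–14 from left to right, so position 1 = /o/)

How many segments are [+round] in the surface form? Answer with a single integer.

8

From /o/ at 1 rightward: 2 /i/ → [+round]; 3 /a/ → [+round]; bound reached.
From /u/ at 5 rightward: 6 /i/ → [+round]; 7 /f/ transparent; 8 /e/ → [+round]; bound reached.
From /u/ at 12 rightward: 13 /f/ transparent; 14 /i/ → [+round]; word edge.
Targets with no active source: positions 4 10 11 stay [-round].
[+round] positions on the surface: 1 2 3 5 6 8 12 14.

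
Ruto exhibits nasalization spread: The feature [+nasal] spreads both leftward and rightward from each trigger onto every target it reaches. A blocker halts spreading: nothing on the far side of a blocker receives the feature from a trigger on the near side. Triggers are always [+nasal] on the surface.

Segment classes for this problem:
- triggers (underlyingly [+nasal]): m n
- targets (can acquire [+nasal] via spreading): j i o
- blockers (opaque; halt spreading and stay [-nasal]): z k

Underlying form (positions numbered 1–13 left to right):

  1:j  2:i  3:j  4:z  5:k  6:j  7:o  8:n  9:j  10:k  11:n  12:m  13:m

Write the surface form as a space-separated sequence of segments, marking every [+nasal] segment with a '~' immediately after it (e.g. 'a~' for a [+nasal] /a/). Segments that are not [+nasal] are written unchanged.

From /n/ at 8 rightward: 9 /j/ → [+nasal]; 10 /k/ blocks.
From /n/ at 8 leftward: 7 /o/ → [+nasal]; 6 /j/ → [+nasal]; 5 /k/ blocks.
From /n/ at 11 rightward: 12 /m/ is itself a trigger — this domain ends here.
From /n/ at 11 leftward: 10 /k/ blocks.
From /m/ at 12 rightward: 13 /m/ is itself a trigger — this domain ends here.
From /m/ at 12 leftward: 11 /n/ is itself a trigger — this domain ends here.
From /m/ at 13 rightward: word edge.
From /m/ at 13 leftward: 12 /m/ is itself a trigger — this domain ends here.
Targets with no active source: positions 1 2 3 stay [-nasal].
[+nasal] positions on the surface: 6 7 8 9 11 12 13.

j i j z k j~ o~ n~ j~ k n~ m~ m~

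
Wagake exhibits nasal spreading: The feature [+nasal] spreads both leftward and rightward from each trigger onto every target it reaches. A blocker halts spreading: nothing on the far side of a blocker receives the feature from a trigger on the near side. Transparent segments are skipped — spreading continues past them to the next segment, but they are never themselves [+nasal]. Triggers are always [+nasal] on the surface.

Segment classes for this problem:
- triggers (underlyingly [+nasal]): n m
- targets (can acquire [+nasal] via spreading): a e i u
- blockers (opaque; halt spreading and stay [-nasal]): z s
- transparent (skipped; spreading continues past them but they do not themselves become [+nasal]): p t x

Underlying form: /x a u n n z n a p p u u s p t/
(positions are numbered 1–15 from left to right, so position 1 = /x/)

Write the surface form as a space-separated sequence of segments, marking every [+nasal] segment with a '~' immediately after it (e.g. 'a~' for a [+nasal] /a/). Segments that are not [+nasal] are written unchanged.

From /n/ at 4 rightward: 5 /n/ is itself a trigger — this domain ends here.
From /n/ at 4 leftward: 3 /u/ → [+nasal]; 2 /a/ → [+nasal]; 1 /x/ transparent; word edge.
From /n/ at 5 rightward: 6 /z/ blocks.
From /n/ at 5 leftward: 4 /n/ is itself a trigger — this domain ends here.
From /n/ at 7 rightward: 8 /a/ → [+nasal]; 9 /p/ transparent; 10 /p/ transparent; 11 /u/ → [+nasal]; 12 /u/ → [+nasal]; 13 /s/ blocks.
From /n/ at 7 leftward: 6 /z/ blocks.
[+nasal] positions on the surface: 2 3 4 5 7 8 11 12.

x a~ u~ n~ n~ z n~ a~ p p u~ u~ s p t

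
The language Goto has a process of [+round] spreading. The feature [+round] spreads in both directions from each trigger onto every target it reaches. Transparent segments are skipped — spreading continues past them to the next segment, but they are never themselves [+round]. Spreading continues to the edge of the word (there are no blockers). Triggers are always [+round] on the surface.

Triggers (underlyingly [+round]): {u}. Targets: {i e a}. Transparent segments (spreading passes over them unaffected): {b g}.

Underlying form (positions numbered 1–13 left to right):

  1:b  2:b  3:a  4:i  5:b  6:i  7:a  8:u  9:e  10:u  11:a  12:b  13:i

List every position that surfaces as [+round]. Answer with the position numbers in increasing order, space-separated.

From /u/ at 8 rightward: 9 /e/ → [+round]; 10 /u/ is itself a trigger — this domain ends here.
From /u/ at 8 leftward: 7 /a/ → [+round]; 6 /i/ → [+round]; 5 /b/ transparent; 4 /i/ → [+round]; 3 /a/ → [+round]; 2 /b/ transparent; 1 /b/ transparent; word edge.
From /u/ at 10 rightward: 11 /a/ → [+round]; 12 /b/ transparent; 13 /i/ → [+round]; word edge.
From /u/ at 10 leftward: 9 /e/ → [+round]; 8 /u/ is itself a trigger — this domain ends here.

3 4 6 7 8 9 10 11 13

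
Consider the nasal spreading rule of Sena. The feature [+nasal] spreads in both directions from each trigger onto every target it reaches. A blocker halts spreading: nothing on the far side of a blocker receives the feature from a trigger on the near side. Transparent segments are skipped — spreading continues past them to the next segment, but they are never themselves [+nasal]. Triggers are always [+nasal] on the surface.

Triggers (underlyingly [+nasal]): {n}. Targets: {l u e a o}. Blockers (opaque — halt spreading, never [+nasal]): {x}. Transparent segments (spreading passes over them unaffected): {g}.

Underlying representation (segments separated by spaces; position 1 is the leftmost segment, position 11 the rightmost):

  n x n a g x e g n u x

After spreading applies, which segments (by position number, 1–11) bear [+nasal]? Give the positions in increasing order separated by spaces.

1 3 4 7 9 10

From /n/ at 1 rightward: 2 /x/ blocks.
From /n/ at 1 leftward: word edge.
From /n/ at 3 rightward: 4 /a/ → [+nasal]; 5 /g/ transparent; 6 /x/ blocks.
From /n/ at 3 leftward: 2 /x/ blocks.
From /n/ at 9 rightward: 10 /u/ → [+nasal]; 11 /x/ blocks.
From /n/ at 9 leftward: 8 /g/ transparent; 7 /e/ → [+nasal]; 6 /x/ blocks.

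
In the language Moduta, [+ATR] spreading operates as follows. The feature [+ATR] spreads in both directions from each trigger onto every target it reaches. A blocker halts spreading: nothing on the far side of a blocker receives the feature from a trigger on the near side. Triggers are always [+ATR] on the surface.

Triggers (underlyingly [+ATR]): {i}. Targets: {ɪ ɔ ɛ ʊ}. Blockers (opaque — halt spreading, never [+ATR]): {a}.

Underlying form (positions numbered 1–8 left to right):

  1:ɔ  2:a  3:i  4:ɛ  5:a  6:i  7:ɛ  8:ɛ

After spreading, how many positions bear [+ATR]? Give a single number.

5

From /i/ at 3 rightward: 4 /ɛ/ → [+ATR]; 5 /a/ blocks.
From /i/ at 3 leftward: 2 /a/ blocks.
From /i/ at 6 rightward: 7 /ɛ/ → [+ATR]; 8 /ɛ/ → [+ATR]; word edge.
From /i/ at 6 leftward: 5 /a/ blocks.
Target with no active source: position 1 stays [-ATR].
[+ATR] positions on the surface: 3 4 6 7 8.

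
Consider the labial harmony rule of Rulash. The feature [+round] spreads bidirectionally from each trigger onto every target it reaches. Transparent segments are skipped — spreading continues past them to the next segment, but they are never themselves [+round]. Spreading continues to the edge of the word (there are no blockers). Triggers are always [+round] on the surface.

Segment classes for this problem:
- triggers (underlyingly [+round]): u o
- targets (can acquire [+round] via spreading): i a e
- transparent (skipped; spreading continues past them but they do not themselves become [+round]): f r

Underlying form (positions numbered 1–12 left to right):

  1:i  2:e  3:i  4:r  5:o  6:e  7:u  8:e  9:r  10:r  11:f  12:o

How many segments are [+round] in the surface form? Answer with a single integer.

From /o/ at 5 rightward: 6 /e/ → [+round]; 7 /u/ is itself a trigger — this domain ends here.
From /o/ at 5 leftward: 4 /r/ transparent; 3 /i/ → [+round]; 2 /e/ → [+round]; 1 /i/ → [+round]; word edge.
From /u/ at 7 rightward: 8 /e/ → [+round]; 9 /r/ transparent; 10 /r/ transparent; 11 /f/ transparent; 12 /o/ is itself a trigger — this domain ends here.
From /u/ at 7 leftward: 6 /e/ → [+round]; 5 /o/ is itself a trigger — this domain ends here.
From /o/ at 12 rightward: word edge.
From /o/ at 12 leftward: 11 /f/ transparent; 10 /r/ transparent; 9 /r/ transparent; 8 /e/ → [+round]; 7 /u/ is itself a trigger — this domain ends here.
[+round] positions on the surface: 1 2 3 5 6 7 8 12.

8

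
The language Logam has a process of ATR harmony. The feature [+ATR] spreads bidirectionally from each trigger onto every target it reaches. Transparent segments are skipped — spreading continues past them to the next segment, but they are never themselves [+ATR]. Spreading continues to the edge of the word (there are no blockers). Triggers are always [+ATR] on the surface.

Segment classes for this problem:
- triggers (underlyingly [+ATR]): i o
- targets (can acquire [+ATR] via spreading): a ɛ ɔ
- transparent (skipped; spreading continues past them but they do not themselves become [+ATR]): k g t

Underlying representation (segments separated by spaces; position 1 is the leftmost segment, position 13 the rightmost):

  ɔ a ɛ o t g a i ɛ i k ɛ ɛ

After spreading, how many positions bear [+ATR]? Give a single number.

From /o/ at 4 rightward: 5 /t/ transparent; 6 /g/ transparent; 7 /a/ → [+ATR]; 8 /i/ is itself a trigger — this domain ends here.
From /o/ at 4 leftward: 3 /ɛ/ → [+ATR]; 2 /a/ → [+ATR]; 1 /ɔ/ → [+ATR]; word edge.
From /i/ at 8 rightward: 9 /ɛ/ → [+ATR]; 10 /i/ is itself a trigger — this domain ends here.
From /i/ at 8 leftward: 7 /a/ → [+ATR]; 6 /g/ transparent; 5 /t/ transparent; 4 /o/ is itself a trigger — this domain ends here.
From /i/ at 10 rightward: 11 /k/ transparent; 12 /ɛ/ → [+ATR]; 13 /ɛ/ → [+ATR]; word edge.
From /i/ at 10 leftward: 9 /ɛ/ → [+ATR]; 8 /i/ is itself a trigger — this domain ends here.
[+ATR] positions on the surface: 1 2 3 4 7 8 9 10 12 13.

10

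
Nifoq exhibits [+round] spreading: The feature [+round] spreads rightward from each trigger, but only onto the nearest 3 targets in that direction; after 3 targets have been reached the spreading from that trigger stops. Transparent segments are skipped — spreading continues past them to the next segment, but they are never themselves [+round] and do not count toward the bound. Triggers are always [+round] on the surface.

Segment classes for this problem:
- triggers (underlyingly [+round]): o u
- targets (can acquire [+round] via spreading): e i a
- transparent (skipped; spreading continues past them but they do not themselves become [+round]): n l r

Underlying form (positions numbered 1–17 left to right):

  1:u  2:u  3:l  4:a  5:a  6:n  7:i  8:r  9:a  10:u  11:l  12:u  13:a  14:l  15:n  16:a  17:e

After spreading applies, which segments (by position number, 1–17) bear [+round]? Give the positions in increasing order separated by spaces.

1 2 4 5 7 10 12 13 16 17

From /u/ at 1 rightward: 2 /u/ is itself a trigger — this domain ends here.
From /u/ at 2 rightward: 3 /l/ transparent; 4 /a/ → [+round]; 5 /a/ → [+round]; 6 /n/ transparent; 7 /i/ → [+round]; bound reached.
From /u/ at 10 rightward: 11 /l/ transparent; 12 /u/ is itself a trigger — this domain ends here.
From /u/ at 12 rightward: 13 /a/ → [+round]; 14 /l/ transparent; 15 /n/ transparent; 16 /a/ → [+round]; 17 /e/ → [+round]; bound reached.
Target with no active source: position 9 stays [-round].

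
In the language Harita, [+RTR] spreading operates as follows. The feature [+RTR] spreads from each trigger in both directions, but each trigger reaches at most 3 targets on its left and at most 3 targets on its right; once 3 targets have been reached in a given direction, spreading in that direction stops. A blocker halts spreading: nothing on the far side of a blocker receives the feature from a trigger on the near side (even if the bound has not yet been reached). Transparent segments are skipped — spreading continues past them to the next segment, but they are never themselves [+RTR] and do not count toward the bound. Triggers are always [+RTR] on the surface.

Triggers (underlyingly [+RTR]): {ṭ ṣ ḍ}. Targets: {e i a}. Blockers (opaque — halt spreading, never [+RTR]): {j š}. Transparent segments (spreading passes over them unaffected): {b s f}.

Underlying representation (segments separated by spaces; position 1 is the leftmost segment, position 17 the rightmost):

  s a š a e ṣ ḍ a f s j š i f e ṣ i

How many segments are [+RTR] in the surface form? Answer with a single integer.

From /ṣ/ at 6 rightward: 7 /ḍ/ is itself a trigger — this domain ends here.
From /ṣ/ at 6 leftward: 5 /e/ → [+RTR]; 4 /a/ → [+RTR]; 3 /š/ blocks.
From /ḍ/ at 7 rightward: 8 /a/ → [+RTR]; 9 /f/ transparent; 10 /s/ transparent; 11 /j/ blocks.
From /ḍ/ at 7 leftward: 6 /ṣ/ is itself a trigger — this domain ends here.
From /ṣ/ at 16 rightward: 17 /i/ → [+RTR]; word edge.
From /ṣ/ at 16 leftward: 15 /e/ → [+RTR]; 14 /f/ transparent; 13 /i/ → [+RTR]; 12 /š/ blocks.
Target with no active source: position 2 stays [-emphatic].
[+RTR] positions on the surface: 4 5 6 7 8 13 15 16 17.

9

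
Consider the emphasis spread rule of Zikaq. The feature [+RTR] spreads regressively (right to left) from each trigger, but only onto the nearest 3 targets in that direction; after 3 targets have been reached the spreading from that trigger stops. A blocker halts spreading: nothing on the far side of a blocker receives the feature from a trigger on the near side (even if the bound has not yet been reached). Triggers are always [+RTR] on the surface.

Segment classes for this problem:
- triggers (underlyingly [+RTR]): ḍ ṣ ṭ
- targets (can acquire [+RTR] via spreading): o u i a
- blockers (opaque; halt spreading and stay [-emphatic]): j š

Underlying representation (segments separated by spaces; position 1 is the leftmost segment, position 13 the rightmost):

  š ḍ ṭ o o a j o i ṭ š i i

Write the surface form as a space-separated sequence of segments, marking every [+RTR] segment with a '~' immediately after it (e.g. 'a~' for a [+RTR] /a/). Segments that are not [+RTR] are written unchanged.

š ḍ~ ṭ~ o o a j o~ i~ ṭ~ š i i

From /ḍ/ at 2 leftward: 1 /š/ blocks.
From /ṭ/ at 3 leftward: 2 /ḍ/ is itself a trigger — this domain ends here.
From /ṭ/ at 10 leftward: 9 /i/ → [+RTR]; 8 /o/ → [+RTR]; 7 /j/ blocks.
Targets with no active source: positions 4 5 6 12 13 stay [-emphatic].
[+RTR] positions on the surface: 2 3 8 9 10.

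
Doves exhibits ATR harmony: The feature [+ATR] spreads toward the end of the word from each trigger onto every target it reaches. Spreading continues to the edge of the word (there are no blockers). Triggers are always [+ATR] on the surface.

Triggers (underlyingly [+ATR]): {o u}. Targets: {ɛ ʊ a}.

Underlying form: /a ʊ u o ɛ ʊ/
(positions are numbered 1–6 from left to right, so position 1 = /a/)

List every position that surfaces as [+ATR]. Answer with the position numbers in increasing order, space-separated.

From /u/ at 3 rightward: 4 /o/ is itself a trigger — this domain ends here.
From /o/ at 4 rightward: 5 /ɛ/ → [+ATR]; 6 /ʊ/ → [+ATR]; word edge.
Targets with no active source: positions 1 2 stay [-ATR].

3 4 5 6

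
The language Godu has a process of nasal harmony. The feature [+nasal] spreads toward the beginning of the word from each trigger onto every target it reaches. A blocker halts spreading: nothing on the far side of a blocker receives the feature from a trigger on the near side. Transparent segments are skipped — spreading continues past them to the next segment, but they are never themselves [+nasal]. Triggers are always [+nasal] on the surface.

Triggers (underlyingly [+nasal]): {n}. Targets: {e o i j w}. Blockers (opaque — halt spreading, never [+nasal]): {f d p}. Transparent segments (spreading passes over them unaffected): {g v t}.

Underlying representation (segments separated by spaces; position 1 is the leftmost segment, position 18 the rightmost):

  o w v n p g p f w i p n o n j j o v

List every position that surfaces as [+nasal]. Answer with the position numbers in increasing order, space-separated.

From /n/ at 4 leftward: 3 /v/ transparent; 2 /w/ → [+nasal]; 1 /o/ → [+nasal]; word edge.
From /n/ at 12 leftward: 11 /p/ blocks.
From /n/ at 14 leftward: 13 /o/ → [+nasal]; 12 /n/ is itself a trigger — this domain ends here.
Targets with no active source: positions 9 10 15 16 17 stay [-nasal].

1 2 4 12 13 14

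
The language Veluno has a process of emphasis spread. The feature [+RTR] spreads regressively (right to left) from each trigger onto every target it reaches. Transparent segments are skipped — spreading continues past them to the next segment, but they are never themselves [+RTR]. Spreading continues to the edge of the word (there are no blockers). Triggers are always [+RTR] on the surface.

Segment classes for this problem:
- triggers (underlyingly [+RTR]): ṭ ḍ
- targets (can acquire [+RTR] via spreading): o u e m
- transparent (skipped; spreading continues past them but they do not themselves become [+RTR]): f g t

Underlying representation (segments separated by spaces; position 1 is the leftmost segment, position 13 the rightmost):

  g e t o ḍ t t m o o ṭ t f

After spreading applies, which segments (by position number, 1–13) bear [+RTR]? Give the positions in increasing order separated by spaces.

2 4 5 8 9 10 11

From /ḍ/ at 5 leftward: 4 /o/ → [+RTR]; 3 /t/ transparent; 2 /e/ → [+RTR]; 1 /g/ transparent; word edge.
From /ṭ/ at 11 leftward: 10 /o/ → [+RTR]; 9 /o/ → [+RTR]; 8 /m/ → [+RTR]; 7 /t/ transparent; 6 /t/ transparent; 5 /ḍ/ is itself a trigger — this domain ends here.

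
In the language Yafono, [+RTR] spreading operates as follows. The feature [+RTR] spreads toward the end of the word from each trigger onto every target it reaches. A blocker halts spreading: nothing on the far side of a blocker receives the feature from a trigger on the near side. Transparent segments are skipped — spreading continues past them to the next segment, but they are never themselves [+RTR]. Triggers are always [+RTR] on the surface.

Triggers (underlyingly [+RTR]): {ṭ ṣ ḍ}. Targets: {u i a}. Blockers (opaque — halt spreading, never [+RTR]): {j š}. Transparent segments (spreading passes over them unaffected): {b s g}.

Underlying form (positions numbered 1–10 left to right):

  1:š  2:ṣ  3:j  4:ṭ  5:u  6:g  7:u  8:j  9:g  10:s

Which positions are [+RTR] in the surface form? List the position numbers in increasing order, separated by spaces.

From /ṣ/ at 2 rightward: 3 /j/ blocks.
From /ṭ/ at 4 rightward: 5 /u/ → [+RTR]; 6 /g/ transparent; 7 /u/ → [+RTR]; 8 /j/ blocks.

2 4 5 7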